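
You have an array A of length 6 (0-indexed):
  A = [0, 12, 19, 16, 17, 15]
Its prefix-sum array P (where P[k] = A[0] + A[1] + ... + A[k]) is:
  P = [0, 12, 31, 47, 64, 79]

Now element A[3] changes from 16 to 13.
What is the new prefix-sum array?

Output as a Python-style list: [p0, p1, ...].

Answer: [0, 12, 31, 44, 61, 76]

Derivation:
Change: A[3] 16 -> 13, delta = -3
P[k] for k < 3: unchanged (A[3] not included)
P[k] for k >= 3: shift by delta = -3
  P[0] = 0 + 0 = 0
  P[1] = 12 + 0 = 12
  P[2] = 31 + 0 = 31
  P[3] = 47 + -3 = 44
  P[4] = 64 + -3 = 61
  P[5] = 79 + -3 = 76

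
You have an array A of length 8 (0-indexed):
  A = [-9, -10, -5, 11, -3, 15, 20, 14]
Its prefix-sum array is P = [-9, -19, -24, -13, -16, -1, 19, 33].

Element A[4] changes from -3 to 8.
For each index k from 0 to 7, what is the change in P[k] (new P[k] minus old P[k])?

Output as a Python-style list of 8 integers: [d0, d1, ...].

Answer: [0, 0, 0, 0, 11, 11, 11, 11]

Derivation:
Element change: A[4] -3 -> 8, delta = 11
For k < 4: P[k] unchanged, delta_P[k] = 0
For k >= 4: P[k] shifts by exactly 11
Delta array: [0, 0, 0, 0, 11, 11, 11, 11]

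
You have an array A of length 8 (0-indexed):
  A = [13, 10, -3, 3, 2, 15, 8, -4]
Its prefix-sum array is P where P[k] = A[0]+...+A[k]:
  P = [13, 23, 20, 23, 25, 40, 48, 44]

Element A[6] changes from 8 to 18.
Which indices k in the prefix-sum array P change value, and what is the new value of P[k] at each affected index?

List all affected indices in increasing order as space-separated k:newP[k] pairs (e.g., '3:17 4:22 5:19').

Answer: 6:58 7:54

Derivation:
P[k] = A[0] + ... + A[k]
P[k] includes A[6] iff k >= 6
Affected indices: 6, 7, ..., 7; delta = 10
  P[6]: 48 + 10 = 58
  P[7]: 44 + 10 = 54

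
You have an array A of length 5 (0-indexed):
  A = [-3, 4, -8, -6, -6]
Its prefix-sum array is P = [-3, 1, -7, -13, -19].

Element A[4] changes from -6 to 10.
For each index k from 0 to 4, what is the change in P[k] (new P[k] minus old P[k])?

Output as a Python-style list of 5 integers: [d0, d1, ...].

Element change: A[4] -6 -> 10, delta = 16
For k < 4: P[k] unchanged, delta_P[k] = 0
For k >= 4: P[k] shifts by exactly 16
Delta array: [0, 0, 0, 0, 16]

Answer: [0, 0, 0, 0, 16]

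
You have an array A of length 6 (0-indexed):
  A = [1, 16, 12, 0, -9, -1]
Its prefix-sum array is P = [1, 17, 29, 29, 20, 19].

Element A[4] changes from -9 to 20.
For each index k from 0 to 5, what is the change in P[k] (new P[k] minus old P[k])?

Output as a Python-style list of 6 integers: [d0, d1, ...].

Answer: [0, 0, 0, 0, 29, 29]

Derivation:
Element change: A[4] -9 -> 20, delta = 29
For k < 4: P[k] unchanged, delta_P[k] = 0
For k >= 4: P[k] shifts by exactly 29
Delta array: [0, 0, 0, 0, 29, 29]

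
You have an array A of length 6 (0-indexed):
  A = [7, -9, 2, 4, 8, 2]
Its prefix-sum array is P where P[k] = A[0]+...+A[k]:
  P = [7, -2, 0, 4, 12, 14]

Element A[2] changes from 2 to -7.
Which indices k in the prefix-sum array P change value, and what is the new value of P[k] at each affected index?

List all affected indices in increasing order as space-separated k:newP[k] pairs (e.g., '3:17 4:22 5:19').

P[k] = A[0] + ... + A[k]
P[k] includes A[2] iff k >= 2
Affected indices: 2, 3, ..., 5; delta = -9
  P[2]: 0 + -9 = -9
  P[3]: 4 + -9 = -5
  P[4]: 12 + -9 = 3
  P[5]: 14 + -9 = 5

Answer: 2:-9 3:-5 4:3 5:5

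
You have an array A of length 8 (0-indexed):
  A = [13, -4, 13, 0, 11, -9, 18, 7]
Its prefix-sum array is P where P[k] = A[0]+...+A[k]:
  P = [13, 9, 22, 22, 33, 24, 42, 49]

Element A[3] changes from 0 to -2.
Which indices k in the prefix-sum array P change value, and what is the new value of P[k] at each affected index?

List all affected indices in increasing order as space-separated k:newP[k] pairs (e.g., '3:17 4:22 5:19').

Answer: 3:20 4:31 5:22 6:40 7:47

Derivation:
P[k] = A[0] + ... + A[k]
P[k] includes A[3] iff k >= 3
Affected indices: 3, 4, ..., 7; delta = -2
  P[3]: 22 + -2 = 20
  P[4]: 33 + -2 = 31
  P[5]: 24 + -2 = 22
  P[6]: 42 + -2 = 40
  P[7]: 49 + -2 = 47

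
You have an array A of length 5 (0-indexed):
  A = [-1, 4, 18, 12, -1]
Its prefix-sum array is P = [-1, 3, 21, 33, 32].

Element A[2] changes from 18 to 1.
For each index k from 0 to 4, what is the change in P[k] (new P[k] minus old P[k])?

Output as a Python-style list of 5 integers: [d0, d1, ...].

Element change: A[2] 18 -> 1, delta = -17
For k < 2: P[k] unchanged, delta_P[k] = 0
For k >= 2: P[k] shifts by exactly -17
Delta array: [0, 0, -17, -17, -17]

Answer: [0, 0, -17, -17, -17]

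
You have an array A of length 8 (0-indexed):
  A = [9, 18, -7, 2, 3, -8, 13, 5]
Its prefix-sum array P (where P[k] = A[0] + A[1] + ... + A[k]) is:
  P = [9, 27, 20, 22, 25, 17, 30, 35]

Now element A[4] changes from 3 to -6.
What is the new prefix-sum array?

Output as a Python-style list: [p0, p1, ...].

Change: A[4] 3 -> -6, delta = -9
P[k] for k < 4: unchanged (A[4] not included)
P[k] for k >= 4: shift by delta = -9
  P[0] = 9 + 0 = 9
  P[1] = 27 + 0 = 27
  P[2] = 20 + 0 = 20
  P[3] = 22 + 0 = 22
  P[4] = 25 + -9 = 16
  P[5] = 17 + -9 = 8
  P[6] = 30 + -9 = 21
  P[7] = 35 + -9 = 26

Answer: [9, 27, 20, 22, 16, 8, 21, 26]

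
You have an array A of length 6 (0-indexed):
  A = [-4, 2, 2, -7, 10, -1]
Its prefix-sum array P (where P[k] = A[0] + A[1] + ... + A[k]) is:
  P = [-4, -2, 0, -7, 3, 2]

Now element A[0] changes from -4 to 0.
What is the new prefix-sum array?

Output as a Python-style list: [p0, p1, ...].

Change: A[0] -4 -> 0, delta = 4
P[k] for k < 0: unchanged (A[0] not included)
P[k] for k >= 0: shift by delta = 4
  P[0] = -4 + 4 = 0
  P[1] = -2 + 4 = 2
  P[2] = 0 + 4 = 4
  P[3] = -7 + 4 = -3
  P[4] = 3 + 4 = 7
  P[5] = 2 + 4 = 6

Answer: [0, 2, 4, -3, 7, 6]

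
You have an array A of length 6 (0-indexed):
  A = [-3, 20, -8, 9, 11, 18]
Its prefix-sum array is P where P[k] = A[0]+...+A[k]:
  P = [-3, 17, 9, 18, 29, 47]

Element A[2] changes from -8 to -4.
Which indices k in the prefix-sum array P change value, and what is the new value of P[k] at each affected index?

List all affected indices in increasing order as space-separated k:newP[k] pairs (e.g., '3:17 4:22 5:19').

P[k] = A[0] + ... + A[k]
P[k] includes A[2] iff k >= 2
Affected indices: 2, 3, ..., 5; delta = 4
  P[2]: 9 + 4 = 13
  P[3]: 18 + 4 = 22
  P[4]: 29 + 4 = 33
  P[5]: 47 + 4 = 51

Answer: 2:13 3:22 4:33 5:51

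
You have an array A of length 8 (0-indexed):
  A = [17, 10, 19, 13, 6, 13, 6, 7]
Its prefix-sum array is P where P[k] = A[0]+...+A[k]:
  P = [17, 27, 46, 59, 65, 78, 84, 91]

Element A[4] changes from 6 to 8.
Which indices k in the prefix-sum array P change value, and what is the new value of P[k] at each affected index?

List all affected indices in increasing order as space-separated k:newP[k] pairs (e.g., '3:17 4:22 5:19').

P[k] = A[0] + ... + A[k]
P[k] includes A[4] iff k >= 4
Affected indices: 4, 5, ..., 7; delta = 2
  P[4]: 65 + 2 = 67
  P[5]: 78 + 2 = 80
  P[6]: 84 + 2 = 86
  P[7]: 91 + 2 = 93

Answer: 4:67 5:80 6:86 7:93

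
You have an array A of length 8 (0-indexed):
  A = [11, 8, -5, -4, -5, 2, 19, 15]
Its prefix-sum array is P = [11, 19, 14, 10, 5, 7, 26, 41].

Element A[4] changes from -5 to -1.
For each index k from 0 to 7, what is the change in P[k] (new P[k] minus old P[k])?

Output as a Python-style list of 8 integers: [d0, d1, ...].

Answer: [0, 0, 0, 0, 4, 4, 4, 4]

Derivation:
Element change: A[4] -5 -> -1, delta = 4
For k < 4: P[k] unchanged, delta_P[k] = 0
For k >= 4: P[k] shifts by exactly 4
Delta array: [0, 0, 0, 0, 4, 4, 4, 4]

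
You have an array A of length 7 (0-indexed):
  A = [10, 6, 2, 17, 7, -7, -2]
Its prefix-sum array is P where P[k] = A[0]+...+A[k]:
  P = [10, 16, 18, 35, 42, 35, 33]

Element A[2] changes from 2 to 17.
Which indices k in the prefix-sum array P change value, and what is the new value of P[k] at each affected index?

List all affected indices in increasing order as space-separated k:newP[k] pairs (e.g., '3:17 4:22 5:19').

P[k] = A[0] + ... + A[k]
P[k] includes A[2] iff k >= 2
Affected indices: 2, 3, ..., 6; delta = 15
  P[2]: 18 + 15 = 33
  P[3]: 35 + 15 = 50
  P[4]: 42 + 15 = 57
  P[5]: 35 + 15 = 50
  P[6]: 33 + 15 = 48

Answer: 2:33 3:50 4:57 5:50 6:48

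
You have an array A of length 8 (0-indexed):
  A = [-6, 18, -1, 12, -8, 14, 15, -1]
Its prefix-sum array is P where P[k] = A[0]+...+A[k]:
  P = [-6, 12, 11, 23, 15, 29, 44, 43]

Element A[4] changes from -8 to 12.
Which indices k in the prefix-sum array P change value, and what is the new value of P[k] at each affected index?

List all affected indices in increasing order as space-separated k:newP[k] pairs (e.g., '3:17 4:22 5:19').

Answer: 4:35 5:49 6:64 7:63

Derivation:
P[k] = A[0] + ... + A[k]
P[k] includes A[4] iff k >= 4
Affected indices: 4, 5, ..., 7; delta = 20
  P[4]: 15 + 20 = 35
  P[5]: 29 + 20 = 49
  P[6]: 44 + 20 = 64
  P[7]: 43 + 20 = 63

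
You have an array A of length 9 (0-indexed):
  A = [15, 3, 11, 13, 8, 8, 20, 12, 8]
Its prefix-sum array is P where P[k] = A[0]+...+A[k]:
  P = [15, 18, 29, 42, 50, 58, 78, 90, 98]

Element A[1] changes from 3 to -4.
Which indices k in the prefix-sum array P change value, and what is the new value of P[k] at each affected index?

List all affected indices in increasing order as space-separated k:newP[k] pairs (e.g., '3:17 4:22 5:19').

Answer: 1:11 2:22 3:35 4:43 5:51 6:71 7:83 8:91

Derivation:
P[k] = A[0] + ... + A[k]
P[k] includes A[1] iff k >= 1
Affected indices: 1, 2, ..., 8; delta = -7
  P[1]: 18 + -7 = 11
  P[2]: 29 + -7 = 22
  P[3]: 42 + -7 = 35
  P[4]: 50 + -7 = 43
  P[5]: 58 + -7 = 51
  P[6]: 78 + -7 = 71
  P[7]: 90 + -7 = 83
  P[8]: 98 + -7 = 91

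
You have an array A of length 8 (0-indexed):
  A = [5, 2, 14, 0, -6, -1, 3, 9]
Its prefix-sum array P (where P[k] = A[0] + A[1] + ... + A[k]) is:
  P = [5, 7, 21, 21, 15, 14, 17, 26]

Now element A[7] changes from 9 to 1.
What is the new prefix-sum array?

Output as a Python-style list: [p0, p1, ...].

Change: A[7] 9 -> 1, delta = -8
P[k] for k < 7: unchanged (A[7] not included)
P[k] for k >= 7: shift by delta = -8
  P[0] = 5 + 0 = 5
  P[1] = 7 + 0 = 7
  P[2] = 21 + 0 = 21
  P[3] = 21 + 0 = 21
  P[4] = 15 + 0 = 15
  P[5] = 14 + 0 = 14
  P[6] = 17 + 0 = 17
  P[7] = 26 + -8 = 18

Answer: [5, 7, 21, 21, 15, 14, 17, 18]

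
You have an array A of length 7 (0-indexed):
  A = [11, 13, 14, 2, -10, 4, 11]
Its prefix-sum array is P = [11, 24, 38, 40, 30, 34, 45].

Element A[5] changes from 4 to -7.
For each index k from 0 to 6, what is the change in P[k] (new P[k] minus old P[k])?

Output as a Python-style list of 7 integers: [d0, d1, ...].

Element change: A[5] 4 -> -7, delta = -11
For k < 5: P[k] unchanged, delta_P[k] = 0
For k >= 5: P[k] shifts by exactly -11
Delta array: [0, 0, 0, 0, 0, -11, -11]

Answer: [0, 0, 0, 0, 0, -11, -11]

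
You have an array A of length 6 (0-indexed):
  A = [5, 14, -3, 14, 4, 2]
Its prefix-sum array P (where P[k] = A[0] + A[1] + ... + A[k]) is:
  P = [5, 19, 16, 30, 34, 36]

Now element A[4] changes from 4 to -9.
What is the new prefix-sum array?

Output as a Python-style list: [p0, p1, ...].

Answer: [5, 19, 16, 30, 21, 23]

Derivation:
Change: A[4] 4 -> -9, delta = -13
P[k] for k < 4: unchanged (A[4] not included)
P[k] for k >= 4: shift by delta = -13
  P[0] = 5 + 0 = 5
  P[1] = 19 + 0 = 19
  P[2] = 16 + 0 = 16
  P[3] = 30 + 0 = 30
  P[4] = 34 + -13 = 21
  P[5] = 36 + -13 = 23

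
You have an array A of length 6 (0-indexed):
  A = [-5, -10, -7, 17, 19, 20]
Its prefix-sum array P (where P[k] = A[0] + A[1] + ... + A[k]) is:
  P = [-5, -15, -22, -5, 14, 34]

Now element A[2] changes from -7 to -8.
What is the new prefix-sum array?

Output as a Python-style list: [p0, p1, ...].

Change: A[2] -7 -> -8, delta = -1
P[k] for k < 2: unchanged (A[2] not included)
P[k] for k >= 2: shift by delta = -1
  P[0] = -5 + 0 = -5
  P[1] = -15 + 0 = -15
  P[2] = -22 + -1 = -23
  P[3] = -5 + -1 = -6
  P[4] = 14 + -1 = 13
  P[5] = 34 + -1 = 33

Answer: [-5, -15, -23, -6, 13, 33]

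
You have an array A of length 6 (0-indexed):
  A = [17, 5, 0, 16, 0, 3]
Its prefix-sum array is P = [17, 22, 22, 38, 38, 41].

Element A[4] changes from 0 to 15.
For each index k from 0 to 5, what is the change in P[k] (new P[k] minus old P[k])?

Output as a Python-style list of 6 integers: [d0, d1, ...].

Answer: [0, 0, 0, 0, 15, 15]

Derivation:
Element change: A[4] 0 -> 15, delta = 15
For k < 4: P[k] unchanged, delta_P[k] = 0
For k >= 4: P[k] shifts by exactly 15
Delta array: [0, 0, 0, 0, 15, 15]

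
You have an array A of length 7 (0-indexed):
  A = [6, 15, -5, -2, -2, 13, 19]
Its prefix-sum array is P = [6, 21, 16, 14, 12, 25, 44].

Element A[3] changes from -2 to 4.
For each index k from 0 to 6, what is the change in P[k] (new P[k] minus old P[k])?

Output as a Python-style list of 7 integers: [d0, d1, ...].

Answer: [0, 0, 0, 6, 6, 6, 6]

Derivation:
Element change: A[3] -2 -> 4, delta = 6
For k < 3: P[k] unchanged, delta_P[k] = 0
For k >= 3: P[k] shifts by exactly 6
Delta array: [0, 0, 0, 6, 6, 6, 6]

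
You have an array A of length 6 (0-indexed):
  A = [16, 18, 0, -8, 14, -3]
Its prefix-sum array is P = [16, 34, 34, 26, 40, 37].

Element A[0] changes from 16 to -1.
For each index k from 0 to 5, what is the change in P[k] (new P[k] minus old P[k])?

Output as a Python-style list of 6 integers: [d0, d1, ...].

Element change: A[0] 16 -> -1, delta = -17
For k < 0: P[k] unchanged, delta_P[k] = 0
For k >= 0: P[k] shifts by exactly -17
Delta array: [-17, -17, -17, -17, -17, -17]

Answer: [-17, -17, -17, -17, -17, -17]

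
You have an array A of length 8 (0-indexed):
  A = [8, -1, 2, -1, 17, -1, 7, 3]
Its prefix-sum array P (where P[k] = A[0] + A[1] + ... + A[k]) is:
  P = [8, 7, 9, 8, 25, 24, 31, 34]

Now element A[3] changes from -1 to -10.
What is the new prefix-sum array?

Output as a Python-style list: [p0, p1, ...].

Change: A[3] -1 -> -10, delta = -9
P[k] for k < 3: unchanged (A[3] not included)
P[k] for k >= 3: shift by delta = -9
  P[0] = 8 + 0 = 8
  P[1] = 7 + 0 = 7
  P[2] = 9 + 0 = 9
  P[3] = 8 + -9 = -1
  P[4] = 25 + -9 = 16
  P[5] = 24 + -9 = 15
  P[6] = 31 + -9 = 22
  P[7] = 34 + -9 = 25

Answer: [8, 7, 9, -1, 16, 15, 22, 25]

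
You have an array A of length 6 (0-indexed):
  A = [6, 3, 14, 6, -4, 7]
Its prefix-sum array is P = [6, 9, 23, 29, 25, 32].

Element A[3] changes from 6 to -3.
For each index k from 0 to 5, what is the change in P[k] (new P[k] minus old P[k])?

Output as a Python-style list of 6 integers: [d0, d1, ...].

Answer: [0, 0, 0, -9, -9, -9]

Derivation:
Element change: A[3] 6 -> -3, delta = -9
For k < 3: P[k] unchanged, delta_P[k] = 0
For k >= 3: P[k] shifts by exactly -9
Delta array: [0, 0, 0, -9, -9, -9]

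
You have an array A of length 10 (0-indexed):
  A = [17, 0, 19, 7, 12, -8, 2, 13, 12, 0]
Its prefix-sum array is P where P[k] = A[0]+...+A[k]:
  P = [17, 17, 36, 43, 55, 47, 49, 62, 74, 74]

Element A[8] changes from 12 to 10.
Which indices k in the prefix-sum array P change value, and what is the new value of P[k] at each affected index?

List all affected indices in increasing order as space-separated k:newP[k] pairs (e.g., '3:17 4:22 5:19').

P[k] = A[0] + ... + A[k]
P[k] includes A[8] iff k >= 8
Affected indices: 8, 9, ..., 9; delta = -2
  P[8]: 74 + -2 = 72
  P[9]: 74 + -2 = 72

Answer: 8:72 9:72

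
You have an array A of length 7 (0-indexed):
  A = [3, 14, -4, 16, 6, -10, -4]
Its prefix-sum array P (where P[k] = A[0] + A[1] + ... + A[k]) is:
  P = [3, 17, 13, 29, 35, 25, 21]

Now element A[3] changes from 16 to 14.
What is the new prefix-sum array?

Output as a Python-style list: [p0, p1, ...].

Answer: [3, 17, 13, 27, 33, 23, 19]

Derivation:
Change: A[3] 16 -> 14, delta = -2
P[k] for k < 3: unchanged (A[3] not included)
P[k] for k >= 3: shift by delta = -2
  P[0] = 3 + 0 = 3
  P[1] = 17 + 0 = 17
  P[2] = 13 + 0 = 13
  P[3] = 29 + -2 = 27
  P[4] = 35 + -2 = 33
  P[5] = 25 + -2 = 23
  P[6] = 21 + -2 = 19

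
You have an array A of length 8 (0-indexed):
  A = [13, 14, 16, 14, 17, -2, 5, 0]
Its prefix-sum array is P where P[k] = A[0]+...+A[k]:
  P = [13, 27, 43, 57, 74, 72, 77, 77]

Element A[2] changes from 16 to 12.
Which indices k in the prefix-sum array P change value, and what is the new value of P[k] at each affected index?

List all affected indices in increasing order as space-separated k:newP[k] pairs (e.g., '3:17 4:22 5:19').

P[k] = A[0] + ... + A[k]
P[k] includes A[2] iff k >= 2
Affected indices: 2, 3, ..., 7; delta = -4
  P[2]: 43 + -4 = 39
  P[3]: 57 + -4 = 53
  P[4]: 74 + -4 = 70
  P[5]: 72 + -4 = 68
  P[6]: 77 + -4 = 73
  P[7]: 77 + -4 = 73

Answer: 2:39 3:53 4:70 5:68 6:73 7:73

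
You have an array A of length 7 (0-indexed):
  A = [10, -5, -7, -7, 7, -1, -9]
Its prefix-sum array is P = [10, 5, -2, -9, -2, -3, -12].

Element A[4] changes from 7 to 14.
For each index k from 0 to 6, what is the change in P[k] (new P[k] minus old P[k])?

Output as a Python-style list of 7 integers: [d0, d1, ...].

Element change: A[4] 7 -> 14, delta = 7
For k < 4: P[k] unchanged, delta_P[k] = 0
For k >= 4: P[k] shifts by exactly 7
Delta array: [0, 0, 0, 0, 7, 7, 7]

Answer: [0, 0, 0, 0, 7, 7, 7]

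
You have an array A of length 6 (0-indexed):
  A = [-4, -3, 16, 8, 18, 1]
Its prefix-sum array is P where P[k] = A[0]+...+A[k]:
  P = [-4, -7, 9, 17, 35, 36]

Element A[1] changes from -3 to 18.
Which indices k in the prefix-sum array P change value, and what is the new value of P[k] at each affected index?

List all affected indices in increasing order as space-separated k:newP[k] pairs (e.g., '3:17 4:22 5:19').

P[k] = A[0] + ... + A[k]
P[k] includes A[1] iff k >= 1
Affected indices: 1, 2, ..., 5; delta = 21
  P[1]: -7 + 21 = 14
  P[2]: 9 + 21 = 30
  P[3]: 17 + 21 = 38
  P[4]: 35 + 21 = 56
  P[5]: 36 + 21 = 57

Answer: 1:14 2:30 3:38 4:56 5:57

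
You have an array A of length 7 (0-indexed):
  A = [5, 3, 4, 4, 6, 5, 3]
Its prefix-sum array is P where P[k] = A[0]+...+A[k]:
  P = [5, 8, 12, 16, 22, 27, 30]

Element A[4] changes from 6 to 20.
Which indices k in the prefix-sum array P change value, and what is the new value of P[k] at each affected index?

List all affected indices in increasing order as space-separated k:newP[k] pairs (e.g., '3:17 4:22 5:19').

P[k] = A[0] + ... + A[k]
P[k] includes A[4] iff k >= 4
Affected indices: 4, 5, ..., 6; delta = 14
  P[4]: 22 + 14 = 36
  P[5]: 27 + 14 = 41
  P[6]: 30 + 14 = 44

Answer: 4:36 5:41 6:44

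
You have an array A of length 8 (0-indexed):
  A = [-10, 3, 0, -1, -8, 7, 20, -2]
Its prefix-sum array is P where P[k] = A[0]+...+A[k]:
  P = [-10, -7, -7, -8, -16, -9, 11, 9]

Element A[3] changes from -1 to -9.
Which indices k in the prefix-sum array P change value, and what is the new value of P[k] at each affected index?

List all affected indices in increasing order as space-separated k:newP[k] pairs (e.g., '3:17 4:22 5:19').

P[k] = A[0] + ... + A[k]
P[k] includes A[3] iff k >= 3
Affected indices: 3, 4, ..., 7; delta = -8
  P[3]: -8 + -8 = -16
  P[4]: -16 + -8 = -24
  P[5]: -9 + -8 = -17
  P[6]: 11 + -8 = 3
  P[7]: 9 + -8 = 1

Answer: 3:-16 4:-24 5:-17 6:3 7:1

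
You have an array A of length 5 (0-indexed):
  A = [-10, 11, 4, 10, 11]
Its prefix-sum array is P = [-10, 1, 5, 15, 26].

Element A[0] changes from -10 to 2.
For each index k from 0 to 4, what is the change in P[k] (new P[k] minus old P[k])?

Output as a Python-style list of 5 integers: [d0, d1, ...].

Element change: A[0] -10 -> 2, delta = 12
For k < 0: P[k] unchanged, delta_P[k] = 0
For k >= 0: P[k] shifts by exactly 12
Delta array: [12, 12, 12, 12, 12]

Answer: [12, 12, 12, 12, 12]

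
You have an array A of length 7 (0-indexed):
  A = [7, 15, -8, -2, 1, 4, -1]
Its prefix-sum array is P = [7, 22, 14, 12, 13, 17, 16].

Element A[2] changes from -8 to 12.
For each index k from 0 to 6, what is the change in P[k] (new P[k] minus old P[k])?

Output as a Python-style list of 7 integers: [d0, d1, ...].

Element change: A[2] -8 -> 12, delta = 20
For k < 2: P[k] unchanged, delta_P[k] = 0
For k >= 2: P[k] shifts by exactly 20
Delta array: [0, 0, 20, 20, 20, 20, 20]

Answer: [0, 0, 20, 20, 20, 20, 20]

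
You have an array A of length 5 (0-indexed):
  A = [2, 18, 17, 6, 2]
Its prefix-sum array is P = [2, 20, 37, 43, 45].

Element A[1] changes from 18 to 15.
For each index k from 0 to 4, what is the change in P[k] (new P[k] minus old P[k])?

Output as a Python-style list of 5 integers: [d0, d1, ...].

Answer: [0, -3, -3, -3, -3]

Derivation:
Element change: A[1] 18 -> 15, delta = -3
For k < 1: P[k] unchanged, delta_P[k] = 0
For k >= 1: P[k] shifts by exactly -3
Delta array: [0, -3, -3, -3, -3]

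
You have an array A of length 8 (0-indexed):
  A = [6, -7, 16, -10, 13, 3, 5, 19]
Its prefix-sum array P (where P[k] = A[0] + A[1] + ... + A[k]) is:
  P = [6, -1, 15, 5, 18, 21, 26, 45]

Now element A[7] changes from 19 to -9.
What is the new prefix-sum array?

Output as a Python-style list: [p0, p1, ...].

Change: A[7] 19 -> -9, delta = -28
P[k] for k < 7: unchanged (A[7] not included)
P[k] for k >= 7: shift by delta = -28
  P[0] = 6 + 0 = 6
  P[1] = -1 + 0 = -1
  P[2] = 15 + 0 = 15
  P[3] = 5 + 0 = 5
  P[4] = 18 + 0 = 18
  P[5] = 21 + 0 = 21
  P[6] = 26 + 0 = 26
  P[7] = 45 + -28 = 17

Answer: [6, -1, 15, 5, 18, 21, 26, 17]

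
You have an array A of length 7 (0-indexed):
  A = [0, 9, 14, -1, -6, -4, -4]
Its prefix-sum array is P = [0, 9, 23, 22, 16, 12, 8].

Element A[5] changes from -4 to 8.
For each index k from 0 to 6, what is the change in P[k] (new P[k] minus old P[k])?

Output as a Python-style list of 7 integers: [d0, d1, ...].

Element change: A[5] -4 -> 8, delta = 12
For k < 5: P[k] unchanged, delta_P[k] = 0
For k >= 5: P[k] shifts by exactly 12
Delta array: [0, 0, 0, 0, 0, 12, 12]

Answer: [0, 0, 0, 0, 0, 12, 12]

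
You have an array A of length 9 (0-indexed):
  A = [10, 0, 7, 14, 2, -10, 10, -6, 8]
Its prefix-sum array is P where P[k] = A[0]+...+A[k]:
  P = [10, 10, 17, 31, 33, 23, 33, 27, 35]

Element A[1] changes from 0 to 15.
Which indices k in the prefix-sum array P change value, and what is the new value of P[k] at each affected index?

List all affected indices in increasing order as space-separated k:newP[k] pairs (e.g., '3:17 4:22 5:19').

Answer: 1:25 2:32 3:46 4:48 5:38 6:48 7:42 8:50

Derivation:
P[k] = A[0] + ... + A[k]
P[k] includes A[1] iff k >= 1
Affected indices: 1, 2, ..., 8; delta = 15
  P[1]: 10 + 15 = 25
  P[2]: 17 + 15 = 32
  P[3]: 31 + 15 = 46
  P[4]: 33 + 15 = 48
  P[5]: 23 + 15 = 38
  P[6]: 33 + 15 = 48
  P[7]: 27 + 15 = 42
  P[8]: 35 + 15 = 50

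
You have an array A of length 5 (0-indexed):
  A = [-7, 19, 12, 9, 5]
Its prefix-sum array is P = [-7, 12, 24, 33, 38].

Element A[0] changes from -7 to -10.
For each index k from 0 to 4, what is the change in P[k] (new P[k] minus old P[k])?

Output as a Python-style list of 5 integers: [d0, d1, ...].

Answer: [-3, -3, -3, -3, -3]

Derivation:
Element change: A[0] -7 -> -10, delta = -3
For k < 0: P[k] unchanged, delta_P[k] = 0
For k >= 0: P[k] shifts by exactly -3
Delta array: [-3, -3, -3, -3, -3]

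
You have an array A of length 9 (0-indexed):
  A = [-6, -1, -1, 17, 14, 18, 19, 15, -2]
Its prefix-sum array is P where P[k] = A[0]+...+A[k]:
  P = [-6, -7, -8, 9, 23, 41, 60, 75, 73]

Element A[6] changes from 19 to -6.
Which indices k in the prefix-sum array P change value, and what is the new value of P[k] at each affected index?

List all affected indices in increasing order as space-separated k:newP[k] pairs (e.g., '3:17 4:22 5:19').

Answer: 6:35 7:50 8:48

Derivation:
P[k] = A[0] + ... + A[k]
P[k] includes A[6] iff k >= 6
Affected indices: 6, 7, ..., 8; delta = -25
  P[6]: 60 + -25 = 35
  P[7]: 75 + -25 = 50
  P[8]: 73 + -25 = 48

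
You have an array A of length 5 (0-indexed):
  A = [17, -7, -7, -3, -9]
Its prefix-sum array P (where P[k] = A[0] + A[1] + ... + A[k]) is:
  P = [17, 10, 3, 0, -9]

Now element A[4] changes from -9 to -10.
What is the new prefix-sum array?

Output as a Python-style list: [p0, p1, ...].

Answer: [17, 10, 3, 0, -10]

Derivation:
Change: A[4] -9 -> -10, delta = -1
P[k] for k < 4: unchanged (A[4] not included)
P[k] for k >= 4: shift by delta = -1
  P[0] = 17 + 0 = 17
  P[1] = 10 + 0 = 10
  P[2] = 3 + 0 = 3
  P[3] = 0 + 0 = 0
  P[4] = -9 + -1 = -10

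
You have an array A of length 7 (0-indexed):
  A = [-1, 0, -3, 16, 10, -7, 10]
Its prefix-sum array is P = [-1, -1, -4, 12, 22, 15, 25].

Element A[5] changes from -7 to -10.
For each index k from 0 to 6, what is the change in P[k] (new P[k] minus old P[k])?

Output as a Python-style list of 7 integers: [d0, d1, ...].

Element change: A[5] -7 -> -10, delta = -3
For k < 5: P[k] unchanged, delta_P[k] = 0
For k >= 5: P[k] shifts by exactly -3
Delta array: [0, 0, 0, 0, 0, -3, -3]

Answer: [0, 0, 0, 0, 0, -3, -3]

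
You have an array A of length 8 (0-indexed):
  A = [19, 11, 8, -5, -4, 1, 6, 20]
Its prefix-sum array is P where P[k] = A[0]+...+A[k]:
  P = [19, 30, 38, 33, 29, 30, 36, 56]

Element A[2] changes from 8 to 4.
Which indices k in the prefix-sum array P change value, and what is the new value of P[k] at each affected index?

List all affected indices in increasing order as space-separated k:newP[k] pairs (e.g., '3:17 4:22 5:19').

Answer: 2:34 3:29 4:25 5:26 6:32 7:52

Derivation:
P[k] = A[0] + ... + A[k]
P[k] includes A[2] iff k >= 2
Affected indices: 2, 3, ..., 7; delta = -4
  P[2]: 38 + -4 = 34
  P[3]: 33 + -4 = 29
  P[4]: 29 + -4 = 25
  P[5]: 30 + -4 = 26
  P[6]: 36 + -4 = 32
  P[7]: 56 + -4 = 52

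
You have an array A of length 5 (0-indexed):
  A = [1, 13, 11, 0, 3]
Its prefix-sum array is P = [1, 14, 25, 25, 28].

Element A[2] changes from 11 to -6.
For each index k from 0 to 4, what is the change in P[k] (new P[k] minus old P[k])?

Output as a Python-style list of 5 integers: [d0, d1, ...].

Element change: A[2] 11 -> -6, delta = -17
For k < 2: P[k] unchanged, delta_P[k] = 0
For k >= 2: P[k] shifts by exactly -17
Delta array: [0, 0, -17, -17, -17]

Answer: [0, 0, -17, -17, -17]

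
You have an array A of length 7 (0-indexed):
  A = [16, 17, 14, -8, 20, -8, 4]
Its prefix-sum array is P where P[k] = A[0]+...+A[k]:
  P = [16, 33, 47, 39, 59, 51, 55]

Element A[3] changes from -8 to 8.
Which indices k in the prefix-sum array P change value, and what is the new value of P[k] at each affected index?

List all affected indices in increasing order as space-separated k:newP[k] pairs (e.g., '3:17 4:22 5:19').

P[k] = A[0] + ... + A[k]
P[k] includes A[3] iff k >= 3
Affected indices: 3, 4, ..., 6; delta = 16
  P[3]: 39 + 16 = 55
  P[4]: 59 + 16 = 75
  P[5]: 51 + 16 = 67
  P[6]: 55 + 16 = 71

Answer: 3:55 4:75 5:67 6:71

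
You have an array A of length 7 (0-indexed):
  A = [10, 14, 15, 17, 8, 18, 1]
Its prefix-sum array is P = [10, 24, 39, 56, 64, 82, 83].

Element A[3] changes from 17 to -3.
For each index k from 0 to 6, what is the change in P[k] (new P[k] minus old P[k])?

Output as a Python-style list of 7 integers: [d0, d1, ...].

Element change: A[3] 17 -> -3, delta = -20
For k < 3: P[k] unchanged, delta_P[k] = 0
For k >= 3: P[k] shifts by exactly -20
Delta array: [0, 0, 0, -20, -20, -20, -20]

Answer: [0, 0, 0, -20, -20, -20, -20]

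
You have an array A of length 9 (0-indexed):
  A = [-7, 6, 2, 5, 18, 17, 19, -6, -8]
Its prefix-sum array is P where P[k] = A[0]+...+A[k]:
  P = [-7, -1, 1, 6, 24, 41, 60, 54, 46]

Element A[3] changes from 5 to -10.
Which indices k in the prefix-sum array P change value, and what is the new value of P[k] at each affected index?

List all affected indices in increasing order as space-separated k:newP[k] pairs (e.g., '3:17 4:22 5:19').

Answer: 3:-9 4:9 5:26 6:45 7:39 8:31

Derivation:
P[k] = A[0] + ... + A[k]
P[k] includes A[3] iff k >= 3
Affected indices: 3, 4, ..., 8; delta = -15
  P[3]: 6 + -15 = -9
  P[4]: 24 + -15 = 9
  P[5]: 41 + -15 = 26
  P[6]: 60 + -15 = 45
  P[7]: 54 + -15 = 39
  P[8]: 46 + -15 = 31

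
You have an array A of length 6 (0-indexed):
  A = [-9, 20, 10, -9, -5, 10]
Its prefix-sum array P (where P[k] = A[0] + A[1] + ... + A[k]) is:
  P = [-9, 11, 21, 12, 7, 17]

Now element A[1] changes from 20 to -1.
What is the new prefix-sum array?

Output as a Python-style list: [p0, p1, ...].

Answer: [-9, -10, 0, -9, -14, -4]

Derivation:
Change: A[1] 20 -> -1, delta = -21
P[k] for k < 1: unchanged (A[1] not included)
P[k] for k >= 1: shift by delta = -21
  P[0] = -9 + 0 = -9
  P[1] = 11 + -21 = -10
  P[2] = 21 + -21 = 0
  P[3] = 12 + -21 = -9
  P[4] = 7 + -21 = -14
  P[5] = 17 + -21 = -4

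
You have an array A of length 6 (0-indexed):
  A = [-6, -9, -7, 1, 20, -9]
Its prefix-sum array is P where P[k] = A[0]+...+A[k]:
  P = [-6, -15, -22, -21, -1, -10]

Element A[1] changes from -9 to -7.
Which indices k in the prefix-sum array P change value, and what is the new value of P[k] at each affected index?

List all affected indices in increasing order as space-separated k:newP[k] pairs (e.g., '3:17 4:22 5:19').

Answer: 1:-13 2:-20 3:-19 4:1 5:-8

Derivation:
P[k] = A[0] + ... + A[k]
P[k] includes A[1] iff k >= 1
Affected indices: 1, 2, ..., 5; delta = 2
  P[1]: -15 + 2 = -13
  P[2]: -22 + 2 = -20
  P[3]: -21 + 2 = -19
  P[4]: -1 + 2 = 1
  P[5]: -10 + 2 = -8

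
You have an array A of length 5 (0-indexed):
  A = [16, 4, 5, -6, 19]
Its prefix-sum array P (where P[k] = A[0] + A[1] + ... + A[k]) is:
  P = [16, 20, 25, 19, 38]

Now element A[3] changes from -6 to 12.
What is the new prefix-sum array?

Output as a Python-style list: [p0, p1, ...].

Change: A[3] -6 -> 12, delta = 18
P[k] for k < 3: unchanged (A[3] not included)
P[k] for k >= 3: shift by delta = 18
  P[0] = 16 + 0 = 16
  P[1] = 20 + 0 = 20
  P[2] = 25 + 0 = 25
  P[3] = 19 + 18 = 37
  P[4] = 38 + 18 = 56

Answer: [16, 20, 25, 37, 56]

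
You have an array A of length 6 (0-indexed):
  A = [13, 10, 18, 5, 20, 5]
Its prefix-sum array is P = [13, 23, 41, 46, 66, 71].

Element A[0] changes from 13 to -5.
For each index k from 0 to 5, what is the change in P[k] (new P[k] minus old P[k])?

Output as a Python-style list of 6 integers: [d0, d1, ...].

Answer: [-18, -18, -18, -18, -18, -18]

Derivation:
Element change: A[0] 13 -> -5, delta = -18
For k < 0: P[k] unchanged, delta_P[k] = 0
For k >= 0: P[k] shifts by exactly -18
Delta array: [-18, -18, -18, -18, -18, -18]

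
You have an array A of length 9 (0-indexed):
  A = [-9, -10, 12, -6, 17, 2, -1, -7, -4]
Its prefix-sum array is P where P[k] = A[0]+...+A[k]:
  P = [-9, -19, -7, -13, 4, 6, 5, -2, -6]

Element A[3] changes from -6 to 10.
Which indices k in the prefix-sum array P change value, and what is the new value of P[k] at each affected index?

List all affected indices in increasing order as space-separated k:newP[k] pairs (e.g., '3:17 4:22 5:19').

Answer: 3:3 4:20 5:22 6:21 7:14 8:10

Derivation:
P[k] = A[0] + ... + A[k]
P[k] includes A[3] iff k >= 3
Affected indices: 3, 4, ..., 8; delta = 16
  P[3]: -13 + 16 = 3
  P[4]: 4 + 16 = 20
  P[5]: 6 + 16 = 22
  P[6]: 5 + 16 = 21
  P[7]: -2 + 16 = 14
  P[8]: -6 + 16 = 10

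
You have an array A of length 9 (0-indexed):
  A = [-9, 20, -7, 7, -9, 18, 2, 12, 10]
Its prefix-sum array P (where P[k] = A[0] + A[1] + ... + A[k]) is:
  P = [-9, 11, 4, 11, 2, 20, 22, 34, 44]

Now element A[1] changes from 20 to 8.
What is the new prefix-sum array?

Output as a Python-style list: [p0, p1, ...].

Change: A[1] 20 -> 8, delta = -12
P[k] for k < 1: unchanged (A[1] not included)
P[k] for k >= 1: shift by delta = -12
  P[0] = -9 + 0 = -9
  P[1] = 11 + -12 = -1
  P[2] = 4 + -12 = -8
  P[3] = 11 + -12 = -1
  P[4] = 2 + -12 = -10
  P[5] = 20 + -12 = 8
  P[6] = 22 + -12 = 10
  P[7] = 34 + -12 = 22
  P[8] = 44 + -12 = 32

Answer: [-9, -1, -8, -1, -10, 8, 10, 22, 32]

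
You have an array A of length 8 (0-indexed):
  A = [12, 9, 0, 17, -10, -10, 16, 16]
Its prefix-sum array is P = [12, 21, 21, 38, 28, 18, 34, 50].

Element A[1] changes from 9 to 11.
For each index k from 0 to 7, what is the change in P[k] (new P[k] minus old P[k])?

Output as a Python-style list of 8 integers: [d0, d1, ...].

Answer: [0, 2, 2, 2, 2, 2, 2, 2]

Derivation:
Element change: A[1] 9 -> 11, delta = 2
For k < 1: P[k] unchanged, delta_P[k] = 0
For k >= 1: P[k] shifts by exactly 2
Delta array: [0, 2, 2, 2, 2, 2, 2, 2]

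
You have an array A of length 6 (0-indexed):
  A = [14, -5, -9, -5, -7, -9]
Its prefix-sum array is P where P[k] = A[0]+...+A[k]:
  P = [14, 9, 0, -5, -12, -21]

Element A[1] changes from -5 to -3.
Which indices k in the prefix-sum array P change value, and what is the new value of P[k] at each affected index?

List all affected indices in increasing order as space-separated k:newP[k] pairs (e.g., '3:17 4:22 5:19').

P[k] = A[0] + ... + A[k]
P[k] includes A[1] iff k >= 1
Affected indices: 1, 2, ..., 5; delta = 2
  P[1]: 9 + 2 = 11
  P[2]: 0 + 2 = 2
  P[3]: -5 + 2 = -3
  P[4]: -12 + 2 = -10
  P[5]: -21 + 2 = -19

Answer: 1:11 2:2 3:-3 4:-10 5:-19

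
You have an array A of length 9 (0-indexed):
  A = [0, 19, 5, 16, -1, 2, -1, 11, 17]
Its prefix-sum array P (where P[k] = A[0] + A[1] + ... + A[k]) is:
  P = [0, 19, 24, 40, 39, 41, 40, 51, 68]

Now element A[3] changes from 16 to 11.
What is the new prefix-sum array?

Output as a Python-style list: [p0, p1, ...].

Change: A[3] 16 -> 11, delta = -5
P[k] for k < 3: unchanged (A[3] not included)
P[k] for k >= 3: shift by delta = -5
  P[0] = 0 + 0 = 0
  P[1] = 19 + 0 = 19
  P[2] = 24 + 0 = 24
  P[3] = 40 + -5 = 35
  P[4] = 39 + -5 = 34
  P[5] = 41 + -5 = 36
  P[6] = 40 + -5 = 35
  P[7] = 51 + -5 = 46
  P[8] = 68 + -5 = 63

Answer: [0, 19, 24, 35, 34, 36, 35, 46, 63]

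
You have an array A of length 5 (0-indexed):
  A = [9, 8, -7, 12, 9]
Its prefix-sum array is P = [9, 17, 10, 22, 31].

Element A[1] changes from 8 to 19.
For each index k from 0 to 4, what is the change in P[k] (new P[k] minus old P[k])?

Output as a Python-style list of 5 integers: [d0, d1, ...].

Element change: A[1] 8 -> 19, delta = 11
For k < 1: P[k] unchanged, delta_P[k] = 0
For k >= 1: P[k] shifts by exactly 11
Delta array: [0, 11, 11, 11, 11]

Answer: [0, 11, 11, 11, 11]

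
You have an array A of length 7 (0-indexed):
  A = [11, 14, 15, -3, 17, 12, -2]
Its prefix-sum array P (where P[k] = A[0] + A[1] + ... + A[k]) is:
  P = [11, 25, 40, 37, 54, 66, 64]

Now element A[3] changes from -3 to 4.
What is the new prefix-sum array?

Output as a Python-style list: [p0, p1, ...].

Answer: [11, 25, 40, 44, 61, 73, 71]

Derivation:
Change: A[3] -3 -> 4, delta = 7
P[k] for k < 3: unchanged (A[3] not included)
P[k] for k >= 3: shift by delta = 7
  P[0] = 11 + 0 = 11
  P[1] = 25 + 0 = 25
  P[2] = 40 + 0 = 40
  P[3] = 37 + 7 = 44
  P[4] = 54 + 7 = 61
  P[5] = 66 + 7 = 73
  P[6] = 64 + 7 = 71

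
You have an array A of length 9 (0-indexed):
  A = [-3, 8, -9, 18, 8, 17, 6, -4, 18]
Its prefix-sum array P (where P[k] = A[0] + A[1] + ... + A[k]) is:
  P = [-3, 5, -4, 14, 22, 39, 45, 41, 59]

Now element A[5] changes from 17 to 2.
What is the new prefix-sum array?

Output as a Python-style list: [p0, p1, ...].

Answer: [-3, 5, -4, 14, 22, 24, 30, 26, 44]

Derivation:
Change: A[5] 17 -> 2, delta = -15
P[k] for k < 5: unchanged (A[5] not included)
P[k] for k >= 5: shift by delta = -15
  P[0] = -3 + 0 = -3
  P[1] = 5 + 0 = 5
  P[2] = -4 + 0 = -4
  P[3] = 14 + 0 = 14
  P[4] = 22 + 0 = 22
  P[5] = 39 + -15 = 24
  P[6] = 45 + -15 = 30
  P[7] = 41 + -15 = 26
  P[8] = 59 + -15 = 44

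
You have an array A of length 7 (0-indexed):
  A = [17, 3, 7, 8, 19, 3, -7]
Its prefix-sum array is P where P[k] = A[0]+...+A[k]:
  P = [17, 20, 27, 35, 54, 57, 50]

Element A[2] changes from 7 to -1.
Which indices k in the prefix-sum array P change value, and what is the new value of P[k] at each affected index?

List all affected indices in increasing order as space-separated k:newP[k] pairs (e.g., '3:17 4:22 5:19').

P[k] = A[0] + ... + A[k]
P[k] includes A[2] iff k >= 2
Affected indices: 2, 3, ..., 6; delta = -8
  P[2]: 27 + -8 = 19
  P[3]: 35 + -8 = 27
  P[4]: 54 + -8 = 46
  P[5]: 57 + -8 = 49
  P[6]: 50 + -8 = 42

Answer: 2:19 3:27 4:46 5:49 6:42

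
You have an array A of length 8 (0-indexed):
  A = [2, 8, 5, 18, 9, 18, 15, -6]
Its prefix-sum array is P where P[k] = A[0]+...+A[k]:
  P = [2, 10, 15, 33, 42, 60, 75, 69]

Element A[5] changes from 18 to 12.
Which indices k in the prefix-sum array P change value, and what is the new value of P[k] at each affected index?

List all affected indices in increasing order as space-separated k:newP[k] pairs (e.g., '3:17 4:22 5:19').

Answer: 5:54 6:69 7:63

Derivation:
P[k] = A[0] + ... + A[k]
P[k] includes A[5] iff k >= 5
Affected indices: 5, 6, ..., 7; delta = -6
  P[5]: 60 + -6 = 54
  P[6]: 75 + -6 = 69
  P[7]: 69 + -6 = 63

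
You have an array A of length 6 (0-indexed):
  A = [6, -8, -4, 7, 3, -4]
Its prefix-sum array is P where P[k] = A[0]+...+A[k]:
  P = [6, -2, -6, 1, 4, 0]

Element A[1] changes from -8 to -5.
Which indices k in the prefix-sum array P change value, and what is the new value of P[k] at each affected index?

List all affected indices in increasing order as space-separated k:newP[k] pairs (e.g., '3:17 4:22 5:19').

P[k] = A[0] + ... + A[k]
P[k] includes A[1] iff k >= 1
Affected indices: 1, 2, ..., 5; delta = 3
  P[1]: -2 + 3 = 1
  P[2]: -6 + 3 = -3
  P[3]: 1 + 3 = 4
  P[4]: 4 + 3 = 7
  P[5]: 0 + 3 = 3

Answer: 1:1 2:-3 3:4 4:7 5:3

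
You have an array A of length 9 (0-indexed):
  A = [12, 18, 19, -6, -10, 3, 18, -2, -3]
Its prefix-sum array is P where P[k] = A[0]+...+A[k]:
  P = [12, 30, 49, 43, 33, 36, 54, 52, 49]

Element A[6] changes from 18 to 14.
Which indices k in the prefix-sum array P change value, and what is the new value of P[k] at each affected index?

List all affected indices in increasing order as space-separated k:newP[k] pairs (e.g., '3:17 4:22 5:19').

Answer: 6:50 7:48 8:45

Derivation:
P[k] = A[0] + ... + A[k]
P[k] includes A[6] iff k >= 6
Affected indices: 6, 7, ..., 8; delta = -4
  P[6]: 54 + -4 = 50
  P[7]: 52 + -4 = 48
  P[8]: 49 + -4 = 45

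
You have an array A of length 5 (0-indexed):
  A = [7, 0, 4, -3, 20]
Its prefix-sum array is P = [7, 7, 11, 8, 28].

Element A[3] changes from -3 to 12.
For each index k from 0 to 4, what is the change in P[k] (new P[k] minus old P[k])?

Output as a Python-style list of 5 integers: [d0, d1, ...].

Element change: A[3] -3 -> 12, delta = 15
For k < 3: P[k] unchanged, delta_P[k] = 0
For k >= 3: P[k] shifts by exactly 15
Delta array: [0, 0, 0, 15, 15]

Answer: [0, 0, 0, 15, 15]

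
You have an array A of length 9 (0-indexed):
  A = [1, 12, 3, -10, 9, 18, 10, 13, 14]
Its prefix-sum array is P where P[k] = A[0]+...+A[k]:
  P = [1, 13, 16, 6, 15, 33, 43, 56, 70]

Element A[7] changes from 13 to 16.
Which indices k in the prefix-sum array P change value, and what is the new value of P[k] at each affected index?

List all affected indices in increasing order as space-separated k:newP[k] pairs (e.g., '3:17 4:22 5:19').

Answer: 7:59 8:73

Derivation:
P[k] = A[0] + ... + A[k]
P[k] includes A[7] iff k >= 7
Affected indices: 7, 8, ..., 8; delta = 3
  P[7]: 56 + 3 = 59
  P[8]: 70 + 3 = 73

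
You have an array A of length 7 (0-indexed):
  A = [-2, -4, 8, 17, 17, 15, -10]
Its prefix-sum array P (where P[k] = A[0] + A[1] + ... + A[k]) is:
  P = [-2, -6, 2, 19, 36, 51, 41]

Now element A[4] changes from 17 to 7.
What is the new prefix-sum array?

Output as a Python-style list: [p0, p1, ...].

Answer: [-2, -6, 2, 19, 26, 41, 31]

Derivation:
Change: A[4] 17 -> 7, delta = -10
P[k] for k < 4: unchanged (A[4] not included)
P[k] for k >= 4: shift by delta = -10
  P[0] = -2 + 0 = -2
  P[1] = -6 + 0 = -6
  P[2] = 2 + 0 = 2
  P[3] = 19 + 0 = 19
  P[4] = 36 + -10 = 26
  P[5] = 51 + -10 = 41
  P[6] = 41 + -10 = 31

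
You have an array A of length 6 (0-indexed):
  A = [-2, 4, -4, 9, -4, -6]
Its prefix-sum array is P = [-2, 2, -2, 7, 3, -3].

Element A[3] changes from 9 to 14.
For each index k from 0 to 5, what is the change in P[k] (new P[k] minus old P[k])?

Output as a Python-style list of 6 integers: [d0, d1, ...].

Element change: A[3] 9 -> 14, delta = 5
For k < 3: P[k] unchanged, delta_P[k] = 0
For k >= 3: P[k] shifts by exactly 5
Delta array: [0, 0, 0, 5, 5, 5]

Answer: [0, 0, 0, 5, 5, 5]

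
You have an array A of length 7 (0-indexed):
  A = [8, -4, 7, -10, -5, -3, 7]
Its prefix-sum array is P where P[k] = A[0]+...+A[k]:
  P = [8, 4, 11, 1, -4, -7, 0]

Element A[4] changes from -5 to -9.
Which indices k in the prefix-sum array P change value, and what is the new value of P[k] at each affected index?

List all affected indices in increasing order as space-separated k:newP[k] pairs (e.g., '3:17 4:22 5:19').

P[k] = A[0] + ... + A[k]
P[k] includes A[4] iff k >= 4
Affected indices: 4, 5, ..., 6; delta = -4
  P[4]: -4 + -4 = -8
  P[5]: -7 + -4 = -11
  P[6]: 0 + -4 = -4

Answer: 4:-8 5:-11 6:-4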